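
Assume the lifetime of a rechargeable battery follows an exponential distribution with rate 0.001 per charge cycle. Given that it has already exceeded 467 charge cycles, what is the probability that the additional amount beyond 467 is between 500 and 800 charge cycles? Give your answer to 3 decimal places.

Memoryless: the residual past 467 is again Exp(λ).
P(500 < residual < 800) = e^(−λ·500) − e^(−λ·800) = 0.60653 − 0.44933 ≈ 0.157.

0.157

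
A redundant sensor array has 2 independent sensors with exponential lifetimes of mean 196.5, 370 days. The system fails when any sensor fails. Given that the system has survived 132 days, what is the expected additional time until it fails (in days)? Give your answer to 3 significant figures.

128

First-failure rate Σλ = 1/196.5 + 1/370 = 0.00779176.
By memorylessness the expected residual is 1/Σλ = 128.341 days, regardless of the 132 already elapsed.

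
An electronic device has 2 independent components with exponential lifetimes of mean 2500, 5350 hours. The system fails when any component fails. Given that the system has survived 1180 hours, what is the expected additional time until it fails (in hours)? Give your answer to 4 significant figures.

1704

First-failure rate Σλ = 1/2500 + 1/5350 = 0.000586916.
By memorylessness the expected residual is 1/Σλ = 1703.82 hours, regardless of the 1180 already elapsed.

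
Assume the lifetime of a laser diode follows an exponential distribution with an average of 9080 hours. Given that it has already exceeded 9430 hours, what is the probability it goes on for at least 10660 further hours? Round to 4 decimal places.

0.3091

The rate is λ = 1/9080 = 0.000110132 per hour.
P(X > s+t | X > s) = e^(−λ(s+t))/e^(−λs) = e^(−λt), independent of s = 9430.
P(X > 10660) = e^(−1.174) ≈ 0.3091.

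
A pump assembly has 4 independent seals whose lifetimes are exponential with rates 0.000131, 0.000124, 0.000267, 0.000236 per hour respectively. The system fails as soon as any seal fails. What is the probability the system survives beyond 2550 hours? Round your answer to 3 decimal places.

0.145

The time to first failure is exponential with rate Σλ = 0.000131 + 0.000124 + 0.000267 + 0.000236 = 0.000758.
P(min > 2550) = e^(−0.000758·2550) = e^(−1.9329) ≈ 0.145.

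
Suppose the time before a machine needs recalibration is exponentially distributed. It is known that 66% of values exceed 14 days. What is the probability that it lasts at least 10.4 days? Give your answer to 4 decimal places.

e^(−λ·14) = 0.66 ⇒ λ = −ln(0.66)/14 = 0.0296797.
P(X > 10.4) = e^(−0.0296797·10.4) = e^(−0.30867) ≈ 0.7344.

0.7344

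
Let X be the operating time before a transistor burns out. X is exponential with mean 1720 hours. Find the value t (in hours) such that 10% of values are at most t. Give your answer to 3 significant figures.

The rate is λ = 1/1720 = 0.000581395 per hour.
Set 1 − e^(−λt) = 0.1, so t = −ln(0.9)/λ = 0.10536/0.000581395 ≈ 181.22 hours.

181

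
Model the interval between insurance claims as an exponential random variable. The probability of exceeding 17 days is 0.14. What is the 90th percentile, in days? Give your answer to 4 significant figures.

19.91

e^(−λ·17) = 0.14 ⇒ λ = −ln(0.14)/17 = 0.115654.
90th percentile: 1 − e^(−λt) = 0.9, t = −ln(0.1)/λ = 19.9093 days.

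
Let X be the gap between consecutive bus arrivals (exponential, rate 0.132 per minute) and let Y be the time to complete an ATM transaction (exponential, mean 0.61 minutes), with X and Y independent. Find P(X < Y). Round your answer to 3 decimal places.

0.075

λ_1 = 0.132, λ_2 = 1/0.61 = 1.63934.
For independent exponentials, P(X < Y) = λ_1/(λ_1+λ_2) = 0.132/1.77134 ≈ 0.075.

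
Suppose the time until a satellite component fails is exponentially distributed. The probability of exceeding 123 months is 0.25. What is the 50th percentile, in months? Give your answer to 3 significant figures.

61.5

e^(−λ·123) = 0.25 ⇒ λ = −ln(0.25)/123 = 0.0112707.
50th percentile: 1 − e^(−λt) = 0.5, t = −ln(0.5)/λ = 61.5 months.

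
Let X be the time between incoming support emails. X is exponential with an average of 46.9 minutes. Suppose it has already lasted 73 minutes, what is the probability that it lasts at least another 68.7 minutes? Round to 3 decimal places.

The rate is λ = 1/46.9 = 0.021322 per minute.
P(X > s+t | X > s) = e^(−λ(s+t))/e^(−λs) = e^(−λt), independent of s = 73.
P(X > 68.7) = e^(−1.4648) ≈ 0.231.

0.231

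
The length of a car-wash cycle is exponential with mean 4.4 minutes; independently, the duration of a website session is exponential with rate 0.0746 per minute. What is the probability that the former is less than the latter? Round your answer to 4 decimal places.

λ_1 = 1/4.4 = 0.227273, λ_2 = 0.0746.
For independent exponentials, P(the former < the latter) = λ_1/(λ_1+λ_2) = 0.227273/0.301873 ≈ 0.7529.

0.7529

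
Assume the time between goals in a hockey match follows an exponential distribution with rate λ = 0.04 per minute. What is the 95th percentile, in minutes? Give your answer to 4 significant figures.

74.89

Set 1 − e^(−λt) = 0.95, so t = −ln(0.05)/λ = 2.9957/0.04 ≈ 74.8933 minutes.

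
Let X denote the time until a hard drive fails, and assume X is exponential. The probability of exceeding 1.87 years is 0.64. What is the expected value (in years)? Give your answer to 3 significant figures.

4.19

e^(−λ·1.87) = 0.64 ⇒ λ = −ln(0.64)/1.87 = 0.238656.
Mean = 1/λ = 4.19013 years.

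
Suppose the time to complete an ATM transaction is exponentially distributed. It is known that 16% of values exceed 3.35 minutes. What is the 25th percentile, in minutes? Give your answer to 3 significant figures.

e^(−λ·3.35) = 0.16 ⇒ λ = −ln(0.16)/3.35 = 0.547039.
25th percentile: 1 − e^(−λt) = 0.25, t = −ln(0.75)/λ = 0.525889 minutes.

0.526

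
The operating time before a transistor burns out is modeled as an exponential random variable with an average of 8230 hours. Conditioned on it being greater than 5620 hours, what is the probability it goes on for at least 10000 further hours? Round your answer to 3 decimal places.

0.297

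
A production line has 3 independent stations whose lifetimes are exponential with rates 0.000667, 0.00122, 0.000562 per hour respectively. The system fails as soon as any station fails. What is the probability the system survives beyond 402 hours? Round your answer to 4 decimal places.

The time to first failure is exponential with rate Σλ = 0.000667 + 0.00122 + 0.000562 = 0.002449.
P(min > 402) = e^(−0.002449·402) = e^(−0.9845) ≈ 0.3736.

0.3736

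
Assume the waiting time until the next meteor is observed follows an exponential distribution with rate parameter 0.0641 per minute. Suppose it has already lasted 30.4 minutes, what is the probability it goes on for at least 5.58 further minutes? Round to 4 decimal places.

By the memoryless property, P(X > 30.4+5.58 | X > 30.4) = P(X > 5.58).
P(X > 5.58) = e^(−0.35768) ≈ 0.6993.

0.6993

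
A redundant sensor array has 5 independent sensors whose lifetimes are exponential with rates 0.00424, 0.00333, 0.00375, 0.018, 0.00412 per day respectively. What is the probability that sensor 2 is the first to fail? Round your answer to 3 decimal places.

0.100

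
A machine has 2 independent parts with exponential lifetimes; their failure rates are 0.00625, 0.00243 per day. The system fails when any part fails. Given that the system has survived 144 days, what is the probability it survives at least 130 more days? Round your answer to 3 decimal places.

Time to first failure ~ Exp(Σλ) with Σλ = 0.00868.
By memorylessness, P(T > 144+130 | T > 144) = P(T > 130) = e^(−0.00868·130) ≈ 0.324.

0.324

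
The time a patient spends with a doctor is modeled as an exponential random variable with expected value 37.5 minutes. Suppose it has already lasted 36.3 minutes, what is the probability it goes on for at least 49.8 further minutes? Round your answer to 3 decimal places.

The rate is λ = 1/37.5 = 0.0266667 per minute.
P(X > s+t | X > s) = e^(−λ(s+t))/e^(−λs) = e^(−λt), independent of s = 36.3.
P(X > 49.8) = e^(−1.328) ≈ 0.265.

0.265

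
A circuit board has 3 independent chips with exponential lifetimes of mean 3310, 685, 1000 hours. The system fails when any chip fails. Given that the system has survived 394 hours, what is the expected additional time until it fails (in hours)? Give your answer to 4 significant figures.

362.1

First-failure rate Σλ = 1/3310 + 1/685 + 1/1000 = 0.00276197.
By memorylessness the expected residual is 1/Σλ = 362.061 hours, regardless of the 394 already elapsed.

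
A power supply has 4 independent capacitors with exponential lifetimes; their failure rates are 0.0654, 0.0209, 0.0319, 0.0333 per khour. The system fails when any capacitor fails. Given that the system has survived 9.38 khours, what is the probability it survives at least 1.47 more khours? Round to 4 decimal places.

Time to first failure ~ Exp(Σλ) with Σλ = 0.1515.
By memorylessness, P(T > 9.38+1.47 | T > 9.38) = P(T > 1.47) = e^(−0.1515·1.47) ≈ 0.8004.

0.8004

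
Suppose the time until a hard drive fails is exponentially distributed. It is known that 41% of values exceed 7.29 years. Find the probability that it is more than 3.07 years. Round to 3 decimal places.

0.687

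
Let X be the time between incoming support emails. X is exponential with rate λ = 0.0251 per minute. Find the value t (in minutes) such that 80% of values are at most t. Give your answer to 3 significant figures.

64.1

Set 1 − e^(−λt) = 0.8, so t = −ln(0.2)/λ = 1.6094/0.0251 ≈ 64.121 minutes.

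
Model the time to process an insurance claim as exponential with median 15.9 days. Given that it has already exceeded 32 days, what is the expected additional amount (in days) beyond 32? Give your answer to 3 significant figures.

For an exponential, median = ln(2)/λ, so λ = ln 2 / 15.9 = 0.0435942 per day.
By memorylessness, the remaining amount past any threshold is again Exp(λ) with mean 1/λ = 22.9389 days.

22.9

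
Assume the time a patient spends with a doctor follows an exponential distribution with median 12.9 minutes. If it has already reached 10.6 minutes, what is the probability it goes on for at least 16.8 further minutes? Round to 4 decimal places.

0.4055

For an exponential, median = ln(2)/λ, so λ = ln 2 / 12.9 = 0.0537323 per minute.
The exponential is memoryless, so the remaining time is again Exp(λ): the condition X > 10.6 is irrelevant.
P(X > 16.8) = e^(−0.9027) ≈ 0.4055.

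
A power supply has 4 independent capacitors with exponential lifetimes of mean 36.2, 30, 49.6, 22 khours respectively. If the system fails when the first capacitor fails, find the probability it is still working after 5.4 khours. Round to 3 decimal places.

0.505

The first failure time is exponential with rate Σλ_i = 1/36.2 + 1/30 + 1/49.6 + 1/22 = 0.126573 per khour.
P(min > 5.4) = e^(−0.126573·5.4) = e^(−0.6835) ≈ 0.505.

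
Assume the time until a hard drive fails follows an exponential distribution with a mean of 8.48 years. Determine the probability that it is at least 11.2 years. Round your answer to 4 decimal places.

The rate is λ = 1/8.48 = 0.117925 per year.
P(X > 11.2) = e^(−λ·11.2) = e^(−1.3208) ≈ 0.2669.

0.2669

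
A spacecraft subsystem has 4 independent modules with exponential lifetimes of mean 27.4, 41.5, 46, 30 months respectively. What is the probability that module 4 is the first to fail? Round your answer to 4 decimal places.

0.2882

Rates: λ_i = 1/mean_i → 0.0364964, 0.0240964, 0.0217391, 0.0333333; Σλ = 0.115665.
P(module 4 first) = λ_4/Σλ = 0.0333333/0.115665 ≈ 0.2882.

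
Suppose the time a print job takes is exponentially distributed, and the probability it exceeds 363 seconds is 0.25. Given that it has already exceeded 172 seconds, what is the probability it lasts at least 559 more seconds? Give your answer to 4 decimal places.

From e^(−λ·363) = 0.25, λ = −ln(0.25)/363 = 0.00381899.
Memoryless: P(X > 172+559 | X > 172) = P(X > 559) = e^(−0.00381899·559) ≈ 0.1183.

0.1183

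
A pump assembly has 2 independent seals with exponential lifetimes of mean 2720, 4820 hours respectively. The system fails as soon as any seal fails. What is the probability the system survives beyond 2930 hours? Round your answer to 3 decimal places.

The first failure time is exponential with rate Σλ_i = 1/2720 + 1/4820 = 0.000575116 per hour.
P(min > 2930) = e^(−0.000575116·2930) = e^(−1.6851) ≈ 0.185.

0.185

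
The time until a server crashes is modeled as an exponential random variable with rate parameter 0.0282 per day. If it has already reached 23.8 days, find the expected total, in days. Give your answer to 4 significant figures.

59.26

By memorylessness, E[X | X > 23.8] = 23.8 + 1/λ = 23.8 + 35.461 = 59.261 days.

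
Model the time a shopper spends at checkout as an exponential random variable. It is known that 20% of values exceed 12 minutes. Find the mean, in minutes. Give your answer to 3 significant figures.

7.46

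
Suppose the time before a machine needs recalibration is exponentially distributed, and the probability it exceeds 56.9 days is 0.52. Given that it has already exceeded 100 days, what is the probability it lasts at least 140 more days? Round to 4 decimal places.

0.2001

From e^(−λ·56.9) = 0.52, λ = −ln(0.52)/56.9 = 0.0114926.
Memoryless: P(X > 100+140 | X > 100) = P(X > 140) = e^(−0.0114926·140) ≈ 0.2001.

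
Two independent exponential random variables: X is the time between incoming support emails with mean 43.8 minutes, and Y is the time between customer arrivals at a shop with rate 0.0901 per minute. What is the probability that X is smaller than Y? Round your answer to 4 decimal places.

λ_1 = 1/43.8 = 0.0228311, λ_2 = 0.0901.
For independent exponentials, P(X < Y) = λ_1/(λ_1+λ_2) = 0.0228311/0.112931 ≈ 0.2022.

0.2022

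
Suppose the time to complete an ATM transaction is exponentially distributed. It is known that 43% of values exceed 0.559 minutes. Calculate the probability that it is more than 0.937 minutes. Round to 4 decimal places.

0.2430

e^(−λ·0.559) = 0.43 ⇒ λ = −ln(0.43)/0.559 = 1.50979.
P(X > 0.937) = e^(−1.50979·0.937) = e^(−1.4147) ≈ 0.2430.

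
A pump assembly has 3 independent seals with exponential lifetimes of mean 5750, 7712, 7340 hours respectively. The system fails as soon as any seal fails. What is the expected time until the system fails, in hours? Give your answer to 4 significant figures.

The first failure time is exponential with rate Σλ_i = 1/5750 + 1/7712 + 1/7340 = 0.000439821 per hour.
E[min] = 1/Σλ = 1/0.000439821 = 2273.65 hours.

2274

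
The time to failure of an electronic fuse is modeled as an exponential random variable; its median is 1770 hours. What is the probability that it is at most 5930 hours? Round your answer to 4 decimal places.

For an exponential, median = ln(2)/λ, so λ = ln 2 / 1770 = 0.000391609 per hour.
P(X ≤ 5930) = 1 − e^(−λ·5930) = 1 − e^(−2.3222) ≈ 0.9019.

0.9019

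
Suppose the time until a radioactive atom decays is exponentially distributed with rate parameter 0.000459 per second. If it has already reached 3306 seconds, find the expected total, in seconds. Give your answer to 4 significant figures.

5485

By memorylessness, E[X | X > 3306] = 3306 + 1/λ = 3306 + 2178.65 = 5484.65 seconds.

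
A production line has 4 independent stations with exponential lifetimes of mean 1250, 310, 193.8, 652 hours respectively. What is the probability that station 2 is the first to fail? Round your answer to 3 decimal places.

0.301

Rates: λ_i = 1/mean_i → 0.0008, 0.00322581, 0.00515996, 0.00153374; Σλ = 0.0107195.
P(station 2 first) = λ_2/Σλ = 0.00322581/0.0107195 ≈ 0.301.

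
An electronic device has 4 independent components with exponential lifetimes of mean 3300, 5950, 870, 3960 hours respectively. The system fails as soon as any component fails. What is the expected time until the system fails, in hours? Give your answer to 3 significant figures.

The first failure time is exponential with rate Σλ_i = 1/3300 + 1/5950 + 1/870 + 1/3960 = 0.00187305 per hour.
E[min] = 1/Σλ = 1/0.00187305 = 533.889 hours.

534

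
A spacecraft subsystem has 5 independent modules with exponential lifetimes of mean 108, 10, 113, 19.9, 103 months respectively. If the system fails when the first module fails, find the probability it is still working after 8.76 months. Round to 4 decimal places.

0.2102

The first failure time is exponential with rate Σλ_i = 1/108 + 1/10 + 1/113 + 1/19.9 + 1/103 = 0.178069 per month.
P(min > 8.76) = e^(−0.178069·8.76) = e^(−1.5599) ≈ 0.2102.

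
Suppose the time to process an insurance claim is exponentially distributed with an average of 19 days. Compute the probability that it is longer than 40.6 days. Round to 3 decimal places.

0.118

The rate is λ = 1/19 = 0.0526316 per day.
P(X > 40.6) = e^(−λ·40.6) = e^(−2.1368) ≈ 0.118.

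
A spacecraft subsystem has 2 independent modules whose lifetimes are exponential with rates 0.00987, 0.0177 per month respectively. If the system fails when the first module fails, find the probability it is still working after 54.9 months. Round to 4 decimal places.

The time to first failure is exponential with rate Σλ = 0.00987 + 0.0177 = 0.02757.
P(min > 54.9) = e^(−0.02757·54.9) = e^(−1.5136) ≈ 0.2201.

0.2201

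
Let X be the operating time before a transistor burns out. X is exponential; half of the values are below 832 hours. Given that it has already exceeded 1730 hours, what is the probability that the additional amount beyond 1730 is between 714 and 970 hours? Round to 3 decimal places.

For an exponential, median = ln(2)/λ, so λ = ln 2 / 832 = 0.00083311 per hour.
Memoryless: the residual past 1730 is again Exp(λ).
P(714 < residual < 970) = e^(−λ·714) − e^(−λ·970) = 0.55165 − 0.44570 ≈ 0.106.

0.106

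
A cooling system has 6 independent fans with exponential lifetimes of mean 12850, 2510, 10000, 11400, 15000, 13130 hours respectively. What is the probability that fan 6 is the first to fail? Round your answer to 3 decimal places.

0.094

Rates: λ_i = 1/mean_i → 0.000077821, 0.000398406, 0.0001, 0.0000877193, 0.0000666667, 0.0000761615; Σλ = 0.000806775.
P(fan 6 first) = λ_6/Σλ = 0.0000761615/0.000806775 ≈ 0.094.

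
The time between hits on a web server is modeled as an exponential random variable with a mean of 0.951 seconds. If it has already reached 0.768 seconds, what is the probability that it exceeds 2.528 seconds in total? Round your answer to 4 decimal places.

0.1571

The rate is λ = 1/0.951 = 1.05152 per second.
The exponential is memoryless, so the remaining time is again Exp(λ): the condition X > 0.768 is irrelevant.
P(X > 1.76) = e^(−1.8507) ≈ 0.1571.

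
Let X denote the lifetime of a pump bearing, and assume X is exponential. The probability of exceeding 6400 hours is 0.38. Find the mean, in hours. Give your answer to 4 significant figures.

6614

e^(−λ·6400) = 0.38 ⇒ λ = −ln(0.38)/6400 = 0.000151185.
Mean = 1/λ = 6614.41 hours.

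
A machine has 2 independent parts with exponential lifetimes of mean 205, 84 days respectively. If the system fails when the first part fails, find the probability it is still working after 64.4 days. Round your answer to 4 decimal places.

0.3393

The first failure time is exponential with rate Σλ_i = 1/205 + 1/84 = 0.0167828 per day.
P(min > 64.4) = e^(−0.0167828·64.4) = e^(−1.0808) ≈ 0.3393.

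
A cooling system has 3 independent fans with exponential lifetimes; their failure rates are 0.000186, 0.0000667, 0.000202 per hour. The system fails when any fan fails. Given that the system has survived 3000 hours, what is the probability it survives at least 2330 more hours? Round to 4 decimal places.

Time to first failure ~ Exp(Σλ) with Σλ = 0.0004547.
By memorylessness, P(T > 3000+2330 | T > 3000) = P(T > 2330) = e^(−0.0004547·2330) ≈ 0.3466.

0.3466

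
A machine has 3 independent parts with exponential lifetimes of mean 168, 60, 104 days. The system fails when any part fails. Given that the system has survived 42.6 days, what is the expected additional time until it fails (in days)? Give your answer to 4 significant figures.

First-failure rate Σλ = 1/168 + 1/60 + 1/104 = 0.0322344.
By memorylessness the expected residual is 1/Σλ = 31.0227 days, regardless of the 42.6 already elapsed.

31.02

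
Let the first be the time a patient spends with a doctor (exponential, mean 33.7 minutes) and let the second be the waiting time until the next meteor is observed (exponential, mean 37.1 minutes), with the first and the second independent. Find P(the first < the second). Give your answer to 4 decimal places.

0.5240

λ_1 = 1/33.7 = 0.0296736, λ_2 = 1/37.1 = 0.0269542.
For independent exponentials, P(the first < the second) = λ_1/(λ_1+λ_2) = 0.0296736/0.0566278 ≈ 0.5240.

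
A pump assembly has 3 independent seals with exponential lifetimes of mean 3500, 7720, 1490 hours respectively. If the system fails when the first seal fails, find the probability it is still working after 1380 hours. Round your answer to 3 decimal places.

0.223

The first failure time is exponential with rate Σλ_i = 1/3500 + 1/7720 + 1/1490 = 0.00108639 per hour.
P(min > 1380) = e^(−0.00108639·1380) = e^(−1.4992) ≈ 0.223.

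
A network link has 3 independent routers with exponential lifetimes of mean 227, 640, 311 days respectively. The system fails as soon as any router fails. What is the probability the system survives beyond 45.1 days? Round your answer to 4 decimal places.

0.6609

The first failure time is exponential with rate Σλ_i = 1/227 + 1/640 + 1/311 = 0.00918322 per day.
P(min > 45.1) = e^(−0.00918322·45.1) = e^(−0.41416) ≈ 0.6609.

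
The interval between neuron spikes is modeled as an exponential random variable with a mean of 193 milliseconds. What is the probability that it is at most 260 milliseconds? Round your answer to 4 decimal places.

0.7400

The rate is λ = 1/193 = 0.00518135 per millisecond.
P(X ≤ 260) = 1 − e^(−λ·260) = 1 − e^(−1.3472) ≈ 0.7400.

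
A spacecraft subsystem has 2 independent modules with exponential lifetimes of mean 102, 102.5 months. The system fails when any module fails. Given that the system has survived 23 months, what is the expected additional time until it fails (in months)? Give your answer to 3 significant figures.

First-failure rate Σλ = 1/102 + 1/102.5 = 0.01956.
By memorylessness the expected residual is 1/Σλ = 51.1247 months, regardless of the 23 already elapsed.

51.1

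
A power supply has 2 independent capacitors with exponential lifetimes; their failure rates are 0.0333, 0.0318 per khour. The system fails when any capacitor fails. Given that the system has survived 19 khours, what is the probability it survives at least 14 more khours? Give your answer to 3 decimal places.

0.402

Time to first failure ~ Exp(Σλ) with Σλ = 0.0651.
By memorylessness, P(T > 19+14 | T > 19) = P(T > 14) = e^(−0.0651·14) ≈ 0.402.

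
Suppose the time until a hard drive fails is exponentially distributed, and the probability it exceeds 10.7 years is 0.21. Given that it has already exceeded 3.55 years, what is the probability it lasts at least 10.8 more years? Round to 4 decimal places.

0.2070

From e^(−λ·10.7) = 0.21, λ = −ln(0.21)/10.7 = 0.145855.
Memoryless: P(X > 3.55+10.8 | X > 3.55) = P(X > 10.8) = e^(−0.145855·10.8) ≈ 0.2070.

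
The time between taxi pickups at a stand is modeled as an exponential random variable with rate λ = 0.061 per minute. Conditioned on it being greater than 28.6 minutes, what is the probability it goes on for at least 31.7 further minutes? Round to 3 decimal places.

0.145

P(X > s+t | X > s) = e^(−λ(s+t))/e^(−λs) = e^(−λt), independent of s = 28.6.
P(X > 31.7) = e^(−1.9337) ≈ 0.145.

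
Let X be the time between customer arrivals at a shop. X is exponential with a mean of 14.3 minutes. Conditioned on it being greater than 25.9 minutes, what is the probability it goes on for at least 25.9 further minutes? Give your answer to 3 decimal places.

The rate is λ = 1/14.3 = 0.0699301 per minute.
The exponential is memoryless, so the remaining time is again Exp(λ): the condition X > 25.9 is irrelevant.
P(X > 25.9) = e^(−1.8112) ≈ 0.163.

0.163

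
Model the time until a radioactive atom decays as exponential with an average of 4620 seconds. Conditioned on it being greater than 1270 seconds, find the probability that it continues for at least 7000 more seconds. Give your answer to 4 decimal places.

0.2198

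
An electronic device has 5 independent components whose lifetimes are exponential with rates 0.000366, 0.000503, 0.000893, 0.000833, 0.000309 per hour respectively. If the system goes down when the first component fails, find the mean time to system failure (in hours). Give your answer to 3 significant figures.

The time to first failure is exponential with rate Σλ = 0.000366 + 0.000503 + 0.000893 + 0.000833 + 0.000309 = 0.002904.
E[min] = 1/Σλ = 1/0.002904 = 344.353 hours.

344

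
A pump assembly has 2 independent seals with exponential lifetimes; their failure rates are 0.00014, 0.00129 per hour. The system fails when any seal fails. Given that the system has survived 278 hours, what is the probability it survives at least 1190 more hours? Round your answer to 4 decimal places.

Time to first failure ~ Exp(Σλ) with Σλ = 0.00143.
By memorylessness, P(T > 278+1190 | T > 278) = P(T > 1190) = e^(−0.00143·1190) ≈ 0.1824.

0.1824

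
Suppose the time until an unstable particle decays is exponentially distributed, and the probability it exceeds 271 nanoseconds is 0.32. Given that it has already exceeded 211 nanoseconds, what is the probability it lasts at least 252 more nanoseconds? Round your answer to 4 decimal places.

0.3466

From e^(−λ·271) = 0.32, λ = −ln(0.32)/271 = 0.00420455.
Memoryless: P(X > 211+252 | X > 211) = P(X > 252) = e^(−0.00420455·252) ≈ 0.3466.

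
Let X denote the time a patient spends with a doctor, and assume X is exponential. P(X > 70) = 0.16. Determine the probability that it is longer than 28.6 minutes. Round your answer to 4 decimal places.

e^(−λ·70) = 0.16 ⇒ λ = −ln(0.16)/70 = 0.0261797.
P(X > 28.6) = e^(−0.0261797·28.6) = e^(−0.74874) ≈ 0.4730.

0.4730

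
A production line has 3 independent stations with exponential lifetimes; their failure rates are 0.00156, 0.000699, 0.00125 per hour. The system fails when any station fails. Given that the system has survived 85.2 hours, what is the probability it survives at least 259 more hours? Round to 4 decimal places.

0.4030

Time to first failure ~ Exp(Σλ) with Σλ = 0.003509.
By memorylessness, P(T > 85.2+259 | T > 85.2) = P(T > 259) = e^(−0.003509·259) ≈ 0.4030.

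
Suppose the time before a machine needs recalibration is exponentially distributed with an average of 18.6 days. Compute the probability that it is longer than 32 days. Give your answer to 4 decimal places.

The rate is λ = 1/18.6 = 0.0537634 per day.
P(X > 32) = e^(−λ·32) = e^(−1.7204) ≈ 0.1790.

0.1790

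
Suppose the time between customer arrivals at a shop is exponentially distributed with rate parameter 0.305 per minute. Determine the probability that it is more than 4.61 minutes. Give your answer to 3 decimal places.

P(X > 4.61) = e^(−λ·4.61) = e^(−1.4061) ≈ 0.245.

0.245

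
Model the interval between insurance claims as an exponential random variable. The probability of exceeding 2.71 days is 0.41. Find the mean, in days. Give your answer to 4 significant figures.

3.039

e^(−λ·2.71) = 0.41 ⇒ λ = −ln(0.41)/2.71 = 0.329003.
Mean = 1/λ = 3.03949 days.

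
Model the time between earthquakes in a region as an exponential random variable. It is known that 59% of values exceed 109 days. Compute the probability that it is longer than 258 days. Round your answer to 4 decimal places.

e^(−λ·109) = 0.59 ⇒ λ = −ln(0.59)/109 = 0.00484067.
P(X > 258) = e^(−0.00484067·258) = e^(−1.2489) ≈ 0.2868.

0.2868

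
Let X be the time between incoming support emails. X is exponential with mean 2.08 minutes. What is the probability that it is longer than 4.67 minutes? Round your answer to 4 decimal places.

The rate is λ = 1/2.08 = 0.480769 per minute.
P(X > 4.67) = e^(−λ·4.67) = e^(−2.2452) ≈ 0.1059.

0.1059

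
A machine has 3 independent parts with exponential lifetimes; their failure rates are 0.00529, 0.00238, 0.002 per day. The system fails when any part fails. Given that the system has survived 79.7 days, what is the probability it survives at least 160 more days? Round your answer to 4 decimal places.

0.2128

Time to first failure ~ Exp(Σλ) with Σλ = 0.00967.
By memorylessness, P(T > 79.7+160 | T > 79.7) = P(T > 160) = e^(−0.00967·160) ≈ 0.2128.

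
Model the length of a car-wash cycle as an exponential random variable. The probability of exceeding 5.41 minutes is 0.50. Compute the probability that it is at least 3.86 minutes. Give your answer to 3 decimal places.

0.610

e^(−λ·5.41) = 0.50 ⇒ λ = −ln(0.50)/5.41 = 0.128123.
P(X > 3.86) = e^(−0.128123·3.86) = e^(−0.49456) ≈ 0.610.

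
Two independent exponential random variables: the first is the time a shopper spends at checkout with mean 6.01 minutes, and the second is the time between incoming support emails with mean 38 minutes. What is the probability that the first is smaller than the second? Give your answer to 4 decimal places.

0.8634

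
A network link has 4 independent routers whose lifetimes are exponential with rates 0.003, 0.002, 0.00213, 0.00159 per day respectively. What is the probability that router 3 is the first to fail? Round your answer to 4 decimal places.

0.2443

The time to first failure is exponential with rate Σλ = 0.003 + 0.002 + 0.00213 + 0.00159 = 0.00872.
P(router 3 first) = λ_3/Σλ = 0.00213/0.00872 ≈ 0.2443.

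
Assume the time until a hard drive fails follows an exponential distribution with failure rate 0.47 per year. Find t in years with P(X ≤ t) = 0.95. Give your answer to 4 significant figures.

Set 1 − e^(−λt) = 0.95, so t = −ln(0.05)/λ = 2.9957/0.47 ≈ 6.3739 years.

6.374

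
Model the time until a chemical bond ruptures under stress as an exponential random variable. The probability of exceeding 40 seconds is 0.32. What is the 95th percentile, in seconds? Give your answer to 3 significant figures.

e^(−λ·40) = 0.32 ⇒ λ = −ln(0.32)/40 = 0.0284859.
95th percentile: 1 − e^(−λt) = 0.95, t = −ln(0.05)/λ = 105.166 seconds.

105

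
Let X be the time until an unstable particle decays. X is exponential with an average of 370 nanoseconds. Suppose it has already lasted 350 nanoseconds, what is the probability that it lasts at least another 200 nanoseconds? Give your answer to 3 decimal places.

0.582

The rate is λ = 1/370 = 0.0027027 per nanosecond.
The exponential is memoryless, so the remaining time is again Exp(λ): the condition X > 350 is irrelevant.
P(X > 200) = e^(−0.54054) ≈ 0.582.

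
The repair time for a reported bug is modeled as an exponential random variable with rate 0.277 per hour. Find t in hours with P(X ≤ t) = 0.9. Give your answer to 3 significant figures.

8.31

Set 1 − e^(−λt) = 0.9, so t = −ln(0.1)/λ = 2.3026/0.277 ≈ 8.31258 hours.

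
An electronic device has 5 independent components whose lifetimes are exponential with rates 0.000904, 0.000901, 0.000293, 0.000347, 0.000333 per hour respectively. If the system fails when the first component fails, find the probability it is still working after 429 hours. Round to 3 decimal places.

0.304

The time to first failure is exponential with rate Σλ = 0.000904 + 0.000901 + 0.000293 + 0.000347 + 0.000333 = 0.002778.
P(min > 429) = e^(−0.002778·429) = e^(−1.1918) ≈ 0.304.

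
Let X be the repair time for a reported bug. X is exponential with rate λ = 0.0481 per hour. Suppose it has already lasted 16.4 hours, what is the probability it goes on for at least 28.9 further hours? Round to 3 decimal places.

0.249

The exponential is memoryless, so the remaining time is again Exp(λ): the condition X > 16.4 is irrelevant.
P(X > 28.9) = e^(−1.3901) ≈ 0.249.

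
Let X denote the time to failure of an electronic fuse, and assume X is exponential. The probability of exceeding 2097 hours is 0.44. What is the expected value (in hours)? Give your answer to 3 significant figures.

e^(−λ·2097) = 0.44 ⇒ λ = −ln(0.44)/2097 = 0.000391502.
Mean = 1/λ = 2554.26 hours.

2550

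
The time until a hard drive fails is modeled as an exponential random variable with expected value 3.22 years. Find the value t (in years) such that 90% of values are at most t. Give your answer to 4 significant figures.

7.414

The rate is λ = 1/3.22 = 0.310559 per year.
Set 1 − e^(−λt) = 0.9, so t = −ln(0.1)/λ = 2.3026/0.310559 ≈ 7.41432 years.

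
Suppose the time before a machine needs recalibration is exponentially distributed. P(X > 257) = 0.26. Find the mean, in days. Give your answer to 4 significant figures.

190.8

e^(−λ·257) = 0.26 ⇒ λ = −ln(0.26)/257 = 0.00524153.
Mean = 1/λ = 190.784 days.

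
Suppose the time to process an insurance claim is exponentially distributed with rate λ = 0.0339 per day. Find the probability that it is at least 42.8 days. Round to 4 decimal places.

P(X > 42.8) = e^(−λ·42.8) = e^(−1.4509) ≈ 0.2344.

0.2344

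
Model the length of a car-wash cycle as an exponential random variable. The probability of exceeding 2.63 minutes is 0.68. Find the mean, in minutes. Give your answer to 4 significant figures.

6.819

e^(−λ·2.63) = 0.68 ⇒ λ = −ln(0.68)/2.63 = 0.14664.
Mean = 1/λ = 6.81943 minutes.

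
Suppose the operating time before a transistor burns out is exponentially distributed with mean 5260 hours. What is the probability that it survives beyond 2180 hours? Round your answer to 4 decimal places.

0.6607

The rate is λ = 1/5260 = 0.000190114 per hour.
P(X > 2180) = e^(−λ·2180) = e^(−0.41445) ≈ 0.6607.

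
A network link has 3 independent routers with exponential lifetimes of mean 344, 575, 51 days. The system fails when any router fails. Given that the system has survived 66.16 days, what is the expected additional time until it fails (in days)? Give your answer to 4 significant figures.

41.23

First-failure rate Σλ = 1/344 + 1/575 + 1/51 = 0.024254.
By memorylessness the expected residual is 1/Σλ = 41.2304 days, regardless of the 66.16 already elapsed.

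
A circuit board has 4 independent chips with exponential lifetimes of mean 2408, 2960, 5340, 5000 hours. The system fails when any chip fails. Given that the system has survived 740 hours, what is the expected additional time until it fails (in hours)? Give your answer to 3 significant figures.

877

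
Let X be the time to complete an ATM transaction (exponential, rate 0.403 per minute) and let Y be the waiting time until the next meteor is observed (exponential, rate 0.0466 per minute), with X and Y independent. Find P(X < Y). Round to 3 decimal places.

0.896

λ_1 = 0.403, λ_2 = 0.0466.
For independent exponentials, P(X < Y) = λ_1/(λ_1+λ_2) = 0.403/0.4496 ≈ 0.896.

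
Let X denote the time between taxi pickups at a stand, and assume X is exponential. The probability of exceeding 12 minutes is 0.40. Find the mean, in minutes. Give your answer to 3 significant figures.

e^(−λ·12) = 0.40 ⇒ λ = −ln(0.40)/12 = 0.0763576.
Mean = 1/λ = 13.0963 minutes.

13.1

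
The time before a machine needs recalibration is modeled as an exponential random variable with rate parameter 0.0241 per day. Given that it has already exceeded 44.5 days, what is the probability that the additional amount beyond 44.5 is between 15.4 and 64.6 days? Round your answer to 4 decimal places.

0.4792

Memoryless: the residual past 44.5 is again Exp(λ).
P(15.4 < residual < 64.6) = e^(−λ·15.4) − e^(−λ·64.6) = 0.68995 − 0.21080 ≈ 0.4792.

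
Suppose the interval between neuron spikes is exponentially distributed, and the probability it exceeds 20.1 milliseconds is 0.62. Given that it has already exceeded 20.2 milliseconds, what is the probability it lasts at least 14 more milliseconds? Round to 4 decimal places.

From e^(−λ·20.1) = 0.62, λ = −ln(0.62)/20.1 = 0.0237829.
Memoryless: P(X > 20.2+14 | X > 20.2) = P(X > 14) = e^(−0.0237829·14) ≈ 0.7168.

0.7168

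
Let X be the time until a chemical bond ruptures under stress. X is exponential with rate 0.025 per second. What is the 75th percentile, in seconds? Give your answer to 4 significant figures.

Set 1 − e^(−λt) = 0.75, so t = −ln(0.25)/λ = 1.3863/0.025 ≈ 55.4518 seconds.

55.45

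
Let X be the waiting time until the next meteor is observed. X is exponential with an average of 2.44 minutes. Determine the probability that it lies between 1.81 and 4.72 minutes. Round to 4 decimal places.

0.3317

The rate is λ = 1/2.44 = 0.409836 per minute.
P(1.81 < X < 4.72) = e^(−λ·1.81) − e^(−λ·4.72) = 0.47625 − 0.14451 ≈ 0.3317.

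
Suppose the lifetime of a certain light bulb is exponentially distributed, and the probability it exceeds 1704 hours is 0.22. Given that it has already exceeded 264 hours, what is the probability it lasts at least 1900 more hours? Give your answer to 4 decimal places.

From e^(−λ·1704) = 0.22, λ = −ln(0.22)/1704 = 0.000888573.
Memoryless: P(X > 264+1900 | X > 264) = P(X > 1900) = e^(−0.000888573·1900) ≈ 0.1848.

0.1848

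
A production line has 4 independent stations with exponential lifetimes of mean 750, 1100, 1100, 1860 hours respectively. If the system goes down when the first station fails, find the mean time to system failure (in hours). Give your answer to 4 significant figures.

271.1

The first failure time is exponential with rate Σλ_i = 1/750 + 1/1100 + 1/1100 + 1/1860 = 0.00368915 per hour.
E[min] = 1/Σλ = 1/0.00368915 = 271.065 hours.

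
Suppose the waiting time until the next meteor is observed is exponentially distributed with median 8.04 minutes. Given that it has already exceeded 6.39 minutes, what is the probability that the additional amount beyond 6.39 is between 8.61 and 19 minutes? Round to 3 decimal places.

0.282

For an exponential, median = ln(2)/λ, so λ = ln 2 / 8.04 = 0.0862123 per minute.
Memoryless: the residual past 6.39 is again Exp(λ).
P(8.61 < residual < 19) = e^(−λ·8.61) − e^(−λ·19) = 0.47602 − 0.19436 ≈ 0.282.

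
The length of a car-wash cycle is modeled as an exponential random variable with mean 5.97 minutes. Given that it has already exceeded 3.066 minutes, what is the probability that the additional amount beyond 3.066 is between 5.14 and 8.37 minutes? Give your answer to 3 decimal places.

0.177

The rate is λ = 1/5.97 = 0.167504 per minute.
Memoryless: the residual past 3.066 is again Exp(λ).
P(5.14 < residual < 8.37) = e^(−λ·5.14) − e^(−λ·8.37) = 0.42275 − 0.24610 ≈ 0.177.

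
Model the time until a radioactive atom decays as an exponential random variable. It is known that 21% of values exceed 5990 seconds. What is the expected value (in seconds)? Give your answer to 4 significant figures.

3838

e^(−λ·5990) = 0.21 ⇒ λ = −ln(0.21)/5990 = 0.000260542.
Mean = 1/λ = 3838.15 seconds.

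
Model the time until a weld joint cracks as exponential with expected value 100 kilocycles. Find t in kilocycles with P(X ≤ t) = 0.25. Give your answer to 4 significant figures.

28.77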